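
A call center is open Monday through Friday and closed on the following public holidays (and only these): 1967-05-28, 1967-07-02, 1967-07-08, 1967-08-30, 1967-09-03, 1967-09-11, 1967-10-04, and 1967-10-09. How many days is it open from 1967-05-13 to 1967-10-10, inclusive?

103 working days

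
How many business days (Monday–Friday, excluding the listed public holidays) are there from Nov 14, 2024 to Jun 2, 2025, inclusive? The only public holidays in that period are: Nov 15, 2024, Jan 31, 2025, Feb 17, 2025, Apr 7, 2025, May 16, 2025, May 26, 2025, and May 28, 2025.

Nov 14, 2024 is a Thursday.
The range spans 201 days (inclusive of both endpoints).
201 = 7 × 28 + 5, so there are 28 full weeks plus 5 extra days.
Each full week contributes 5 weekdays (Mon–Fri): 28 × 5 = 140.
The 5 extra days are Thu, Fri, Sat, Sun, Mon — 3 of them qualify.
Total: 140 + 3 = 143.
Holidays: Nov 15, 2024 (Fri); Jan 31, 2025 (Fri); Feb 17, 2025 (Mon); Apr 7, 2025 (Mon); May 16, 2025 (Fri); May 26, 2025 (Mon); May 28, 2025 (Wed).
All 7 holidays fall on weekdays, so subtract 7.
Business days: 143 − 7 = 136.

136 business days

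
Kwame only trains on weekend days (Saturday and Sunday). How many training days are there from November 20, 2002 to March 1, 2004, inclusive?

134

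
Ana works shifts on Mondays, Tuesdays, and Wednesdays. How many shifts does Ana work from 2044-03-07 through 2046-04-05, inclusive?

2044-03-07 is a Monday.
The range spans 760 days (inclusive of both endpoints).
760 = 7 × 108 + 4, so there are 108 full weeks plus 4 extra days.
Each full week contributes 3 days from the set (Mon, Tue, Wed): 108 × 3 = 324.
The 4 extra days are Mon, Tue, Wed, Thu — 3 of them qualify.
Total: 324 + 3 = 327.

327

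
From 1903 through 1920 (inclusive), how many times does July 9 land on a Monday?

2

Day of week of July 9 in each year:
1903: Thu, 1904: Sat, 1905: Sun, 1906: Mon ✓, 1907: Tue, 1908: Thu, 1909: Fri, 1910: Sat, 1911: Sun, 1912: Tue, 1913: Wed, 1914: Thu, 1915: Fri, 1916: Sun, 1917: Mon ✓, 1918: Tue, 1919: Wed, 1920: Fri
Mondays: 1906, 1917.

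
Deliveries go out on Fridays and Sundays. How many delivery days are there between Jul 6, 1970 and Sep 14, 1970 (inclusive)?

20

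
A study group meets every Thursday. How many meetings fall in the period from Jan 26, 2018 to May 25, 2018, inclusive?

17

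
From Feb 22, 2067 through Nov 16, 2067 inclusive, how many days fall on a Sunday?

38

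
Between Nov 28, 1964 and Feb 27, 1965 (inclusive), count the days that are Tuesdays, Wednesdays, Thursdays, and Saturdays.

53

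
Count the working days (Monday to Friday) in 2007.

261 weekdays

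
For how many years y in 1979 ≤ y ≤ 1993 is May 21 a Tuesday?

2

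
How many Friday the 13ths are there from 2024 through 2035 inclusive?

20

Friday-the-13ths by year:
2024: Sep, Dec
2025: Jun
2026: Feb, Mar, Nov
2027: Aug
2028: Oct
2029: Apr, Jul
2030: Sep, Dec
2031: Jun
2032: Feb, Aug
2033: May
2034: Jan, Oct
2035: Apr, Jul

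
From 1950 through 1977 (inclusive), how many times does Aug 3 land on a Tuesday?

4

Day of week of August 3 in each year:
1950: Thu, 1951: Fri, 1952: Sun, 1953: Mon, 1954: Tue ✓, 1955: Wed, 1956: Fri, 1957: Sat, 1958: Sun, 1959: Mon, 1960: Wed, 1961: Thu, 1962: Fri, 1963: Sat, 1964: Mon, 1965: Tue ✓, 1966: Wed, 1967: Thu, 1968: Sat, 1969: Sun, 1970: Mon, 1971: Tue ✓, 1972: Thu, 1973: Fri, 1974: Sat, 1975: Sun, 1976: Tue ✓, 1977: Wed
Tuesdays: 1954, 1965, 1971, 1976.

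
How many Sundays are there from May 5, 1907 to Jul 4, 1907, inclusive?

9

May 5, 1907 is a Sunday.
The range spans 61 days (inclusive of both endpoints).
61 = 7 × 8 + 5, so there are 8 full weeks plus 5 extra days.
Each full week contributes one Sunday: 8 so far.
The 5 extra days are Sunday, Monday, Tuesday, Wednesday, Thursday — 1 of them qualifies.
Total: 8 + 1 = 9.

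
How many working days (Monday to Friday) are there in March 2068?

March 1, 2068 is a Thursday.
From March 1, 2068 to March 31, 2068 is 31 days inclusive.
31 = 7 × 4 + 3, so there are 4 full weeks plus 3 extra days.
Each full week contributes 5 weekdays (Mon–Fri): 4 × 5 = 20.
The 3 extra days are Thursday, Friday, Saturday — 2 of them qualify.
Total: 20 + 2 = 22.

22 weekdays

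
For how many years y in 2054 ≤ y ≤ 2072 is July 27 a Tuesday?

3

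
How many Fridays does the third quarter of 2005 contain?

Jul 1, 2005 is a Friday.
That's 92 days from start to end, counting both.
92 = 7 × 13 + 1, so there are 13 full weeks plus 1 extra day.
Each full week contributes one Friday: 13 so far.
The 1 extra day is Friday — 1 of them qualifies.
Total: 13 + 1 = 14.

14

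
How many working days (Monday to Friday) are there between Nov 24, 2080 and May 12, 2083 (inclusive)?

Nov 24, 2080 is a Sunday.
That's 900 days from start to end, counting both.
900 = 7 × 128 + 4, so there are 128 full weeks plus 4 extra days.
Each full week contributes 5 weekdays (Mon–Fri): 128 × 5 = 640.
The 4 extra days are Sunday, Monday, Tuesday, Wednesday — 3 of them qualify.
Total: 640 + 3 = 643.

643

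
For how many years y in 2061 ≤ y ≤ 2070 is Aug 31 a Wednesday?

2

Day of week of August 31 in each year:
2061: Wed ✓, 2062: Thu, 2063: Fri, 2064: Sun, 2065: Mon, 2066: Tue, 2067: Wed ✓, 2068: Fri, 2069: Sat, 2070: Sun
Wednesdays: 2061, 2067.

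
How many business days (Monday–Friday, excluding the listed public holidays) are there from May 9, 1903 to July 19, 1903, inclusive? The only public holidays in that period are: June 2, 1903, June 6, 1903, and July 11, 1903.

May 9, 1903 is a Saturday.
The range spans 72 days (inclusive of both endpoints).
72 = 7 × 10 + 2, so there are 10 full weeks plus 2 extra days.
Each full week contributes 5 weekdays (Mon–Fri): 10 × 5 = 50.
The 2 extra days are Sat, Sun — none qualify.
Total: 50 + 0 = 50.
Holidays: June 2, 1903 (Tue); June 6, 1903 (Sat); July 11, 1903 (Sat).
1 of the 3 holidays fall on weekdays; the rest are weekends and were already excluded.
Business days: 50 − 1 = 49.

49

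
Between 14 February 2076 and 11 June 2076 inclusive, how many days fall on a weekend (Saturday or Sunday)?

14 February 2076 is a Friday.
From 14 February 2076 to 11 June 2076 is 119 days inclusive.
119 = 7 × 17, so the span is exactly 17 full weeks.
Each full week contributes 2 weekend days (Sat, Sun): 17 × 2 = 34.
Total: 34.

34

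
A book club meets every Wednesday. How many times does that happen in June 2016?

1 June 2016 is a Wednesday.
That's 30 days from start to end, counting both.
30 = 7 × 4 + 2, so there are 4 full weeks plus 2 extra days.
Each full week contributes one Wednesday: 4 so far.
The 2 extra days are Wednesday, Thursday — 1 of them qualifies.
Total: 4 + 1 = 5.

5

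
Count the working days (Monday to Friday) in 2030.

261

Jan 1, 2030 is a Tuesday.
From Jan 1, 2030 to Dec 31, 2030 is 365 days inclusive.
365 = 7 × 52 + 1, so there are 52 full weeks plus 1 extra day.
Each full week contributes 5 weekdays (Mon–Fri): 52 × 5 = 260.
The 1 extra day is Tuesday — 1 of them qualifies.
Total: 260 + 1 = 261.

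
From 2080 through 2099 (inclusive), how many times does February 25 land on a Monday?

Day of week of February 25 in each year:
2080: Sun, 2081: Tue, 2082: Wed, 2083: Thu, 2084: Fri, 2085: Sun, 2086: Mon ✓, 2087: Tue, 2088: Wed, 2089: Fri, 2090: Sat, 2091: Sun, 2092: Mon ✓, 2093: Wed, 2094: Thu, 2095: Fri, 2096: Sat, 2097: Mon ✓, 2098: Tue, 2099: Wed
Mondays: 2086, 2092, 2097.

3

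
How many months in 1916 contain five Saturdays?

5

A month has five Saturdays exactly when Saturday falls within its first (length − 28) days.
Jan: 31 days, starts Sat → 5 of Sat, Sun, Mon ✓
Feb: 29 days, starts Tue → 5 of Tue
Mar: 31 days, starts Wed → 5 of Wed, Thu, Fri
Apr: 30 days, starts Sat → 5 of Sat, Sun ✓
May: 31 days, starts Mon → 5 of Mon, Tue, Wed
Jun: 30 days, starts Thu → 5 of Thu, Fri
Jul: 31 days, starts Sat → 5 of Sat, Sun, Mon ✓
Aug: 31 days, starts Tue → 5 of Tue, Wed, Thu
Sep: 30 days, starts Fri → 5 of Fri, Sat ✓
Oct: 31 days, starts Sun → 5 of Sun, Mon, Tue
Nov: 30 days, starts Wed → 5 of Wed, Thu
Dec: 31 days, starts Fri → 5 of Fri, Sat, Sun ✓
Months with five Saturdays: Jan, Apr, Jul, Sep, Dec.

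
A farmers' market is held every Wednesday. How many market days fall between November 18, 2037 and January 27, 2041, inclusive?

November 18, 2037 is a Wednesday.
From November 18, 2037 to January 27, 2041 is 1167 days inclusive.
1167 = 7 × 166 + 5, so there are 166 full weeks plus 5 extra days.
Each full week contributes one Wednesday: 166 so far.
The 5 extra days are Wednesday, Thursday, Friday, Saturday, Sunday — 1 of them qualifies.
Total: 166 + 1 = 167.

167 Wednesdays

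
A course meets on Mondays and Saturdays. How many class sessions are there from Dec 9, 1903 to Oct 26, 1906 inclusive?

Dec 9, 1903 is a Wednesday.
The range spans 1053 days (inclusive of both endpoints).
1053 = 7 × 150 + 3, so there are 150 full weeks plus 3 extra days.
Each full week contributes 2 days from the set (Mon, Sat): 150 × 2 = 300.
The 3 extra days are Wednesday, Thursday, Friday — none qualify.
Total: 300 + 0 = 300.

300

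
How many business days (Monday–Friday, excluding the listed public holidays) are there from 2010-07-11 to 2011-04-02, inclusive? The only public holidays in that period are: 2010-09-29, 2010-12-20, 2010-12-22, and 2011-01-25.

2010-07-11 is a Sunday.
From 2010-07-11 to 2011-04-02 is 266 days inclusive.
266 = 7 × 38, so the span is exactly 38 full weeks.
Each full week contributes 5 weekdays (Mon–Fri): 38 × 5 = 190.
Holidays: 2010-09-29 (Wed); 2010-12-20 (Mon); 2010-12-22 (Wed); 2011-01-25 (Tue).
All 4 holidays fall on weekdays, so subtract 4.
Business days: 190 − 4 = 186.

186 business days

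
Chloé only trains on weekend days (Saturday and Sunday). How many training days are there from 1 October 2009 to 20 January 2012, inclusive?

240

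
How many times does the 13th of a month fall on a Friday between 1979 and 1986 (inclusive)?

14

Friday-the-13ths by year:
1979: Apr, Jul
1980: Jun
1981: Feb, Mar, Nov
1982: Aug
1983: May
1984: Jan, Apr, Jul
1985: Sep, Dec
1986: Jun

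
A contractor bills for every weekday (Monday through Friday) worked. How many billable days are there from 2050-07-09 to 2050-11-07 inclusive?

2050-07-09 is a Saturday.
That's 122 days from start to end, counting both.
122 = 7 × 17 + 3, so there are 17 full weeks plus 3 extra days.
Each full week contributes 5 weekdays (Mon–Fri): 17 × 5 = 85.
The 3 extra days are Saturday, Sunday, Monday — 1 of them qualifies.
Total: 85 + 1 = 86.

86 weekdays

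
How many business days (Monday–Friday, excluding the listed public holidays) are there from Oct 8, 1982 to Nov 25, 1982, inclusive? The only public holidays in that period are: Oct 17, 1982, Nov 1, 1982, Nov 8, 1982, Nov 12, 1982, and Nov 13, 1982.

Oct 8, 1982 is a Friday.
The range spans 49 days (inclusive of both endpoints).
49 = 7 × 7, so the span is exactly 7 full weeks.
Each full week contributes 5 weekdays (Mon–Fri): 7 × 5 = 35.
Holidays: Oct 17, 1982 (Sun); Nov 1, 1982 (Mon); Nov 8, 1982 (Mon); Nov 12, 1982 (Fri); Nov 13, 1982 (Sat).
3 of the 5 holidays fall on weekdays; the rest are weekends and were already excluded.
Business days: 35 − 3 = 32.

32 business days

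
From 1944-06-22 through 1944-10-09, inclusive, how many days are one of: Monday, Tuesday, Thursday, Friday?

1944-06-22 is a Thursday.
From 1944-06-22 to 1944-10-09 is 110 days inclusive.
110 = 7 × 15 + 5, so there are 15 full weeks plus 5 extra days.
Each full week contributes 4 days from the set (Mon, Tue, Thu, Fri): 15 × 4 = 60.
The 5 extra days are Thu, Fri, Sat, Sun, Mon — 3 of them qualify.
Total: 60 + 3 = 63.

63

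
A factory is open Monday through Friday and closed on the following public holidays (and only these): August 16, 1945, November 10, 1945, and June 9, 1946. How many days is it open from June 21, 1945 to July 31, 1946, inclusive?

June 21, 1945 is a Thursday.
That's 406 days from start to end, counting both.
406 = 7 × 58, so the span is exactly 58 full weeks.
Each full week contributes 5 weekdays (Mon–Fri): 58 × 5 = 290.
Holidays: August 16, 1945 (Thu); November 10, 1945 (Sat); June 9, 1946 (Sun).
1 of the 3 holidays fall on weekdays; the rest are weekends and were already excluded.
Business days: 290 − 1 = 289.

289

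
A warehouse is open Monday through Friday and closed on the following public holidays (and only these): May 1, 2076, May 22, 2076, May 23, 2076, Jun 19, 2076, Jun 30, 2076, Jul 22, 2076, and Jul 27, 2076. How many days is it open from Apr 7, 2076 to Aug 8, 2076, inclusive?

83

Apr 7, 2076 is a Tuesday.
The range spans 124 days (inclusive of both endpoints).
124 = 7 × 17 + 5, so there are 17 full weeks plus 5 extra days.
Each full week contributes 5 weekdays (Mon–Fri): 17 × 5 = 85.
The 5 extra days are Tue, Wed, Thu, Fri, Sat — 4 of them qualify.
Total: 85 + 4 = 89.
Holidays: May 1, 2076 (Fri); May 22, 2076 (Fri); May 23, 2076 (Sat); Jun 19, 2076 (Fri); Jun 30, 2076 (Tue); Jul 22, 2076 (Wed); Jul 27, 2076 (Mon).
6 of the 7 holidays fall on weekdays; the rest are weekends and were already excluded.
Business days: 89 − 6 = 83.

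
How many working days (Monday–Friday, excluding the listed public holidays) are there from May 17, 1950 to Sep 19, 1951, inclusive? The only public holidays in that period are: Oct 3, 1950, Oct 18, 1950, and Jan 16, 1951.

348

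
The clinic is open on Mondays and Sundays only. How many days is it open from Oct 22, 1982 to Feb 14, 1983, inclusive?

Oct 22, 1982 is a Friday.
That's 116 days from start to end, counting both.
116 = 7 × 16 + 4, so there are 16 full weeks plus 4 extra days.
Each full week contributes 2 days from the set (Mon, Sun): 16 × 2 = 32.
The 4 extra days are Friday, Saturday, Sunday, Monday — 2 of them qualify.
Total: 32 + 2 = 34.

34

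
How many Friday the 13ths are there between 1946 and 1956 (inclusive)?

19

Friday-the-13ths by year:
1946: Sep, Dec
1947: Jun
1948: Feb, Aug
1949: May
1950: Jan, Oct
1951: Apr, Jul
1952: Jun
1953: Feb, Mar, Nov
1954: Aug
1955: May
1956: Jan, Apr, Jul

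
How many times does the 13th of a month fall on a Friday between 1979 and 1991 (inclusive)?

24

Friday-the-13ths by year:
1979: Apr, Jul
1980: Jun
1981: Feb, Mar, Nov
1982: Aug
1983: May
1984: Jan, Apr, Jul
1985: Sep, Dec
1986: Jun
1987: Feb, Mar, Nov
1988: May
1989: Jan, Oct
1990: Apr, Jul
1991: Sep, Dec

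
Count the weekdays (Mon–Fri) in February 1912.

21

Feb 1, 1912 is a Thursday.
That's 29 days from start to end, counting both.
29 = 7 × 4 + 1, so there are 4 full weeks plus 1 extra day.
Each full week contributes 5 weekdays (Mon–Fri): 4 × 5 = 20.
The 1 extra day is Thu — 1 of them qualifies.
Total: 20 + 1 = 21.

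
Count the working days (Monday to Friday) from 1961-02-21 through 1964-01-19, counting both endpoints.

759

1961-02-21 is a Tuesday.
The range spans 1063 days (inclusive of both endpoints).
1063 = 7 × 151 + 6, so there are 151 full weeks plus 6 extra days.
Each full week contributes 5 weekdays (Mon–Fri): 151 × 5 = 755.
The 6 extra days are Tue, Wed, Thu, Fri, Sat, Sun — 4 of them qualify.
Total: 755 + 4 = 759.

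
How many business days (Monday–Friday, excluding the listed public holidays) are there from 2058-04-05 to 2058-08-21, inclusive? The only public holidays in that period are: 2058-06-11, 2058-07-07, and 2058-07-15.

2058-04-05 is a Friday.
From 2058-04-05 to 2058-08-21 is 139 days inclusive.
139 = 7 × 19 + 6, so there are 19 full weeks plus 6 extra days.
Each full week contributes 5 weekdays (Mon–Fri): 19 × 5 = 95.
The 6 extra days are Friday, Saturday, Sunday, Monday, Tuesday, Wednesday — 4 of them qualify.
Total: 95 + 4 = 99.
Holidays: 2058-06-11 (Tue); 2058-07-07 (Sun); 2058-07-15 (Mon).
2 of the 3 holidays fall on weekdays; the rest are weekends and were already excluded.
Business days: 99 − 2 = 97.

97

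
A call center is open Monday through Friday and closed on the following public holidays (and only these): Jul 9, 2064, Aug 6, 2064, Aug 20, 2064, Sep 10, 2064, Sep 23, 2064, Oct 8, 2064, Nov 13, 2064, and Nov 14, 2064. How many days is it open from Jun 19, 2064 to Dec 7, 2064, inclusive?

114

Jun 19, 2064 is a Thursday.
The range spans 172 days (inclusive of both endpoints).
172 = 7 × 24 + 4, so there are 24 full weeks plus 4 extra days.
Each full week contributes 5 weekdays (Mon–Fri): 24 × 5 = 120.
The 4 extra days are Thursday, Friday, Saturday, Sunday — 2 of them qualify.
Total: 120 + 2 = 122.
Holidays: Jul 9, 2064 (Wed); Aug 6, 2064 (Wed); Aug 20, 2064 (Wed); Sep 10, 2064 (Wed); Sep 23, 2064 (Tue); Oct 8, 2064 (Wed); Nov 13, 2064 (Thu); Nov 14, 2064 (Fri).
All 8 holidays fall on weekdays, so subtract 8.
Business days: 122 − 8 = 114.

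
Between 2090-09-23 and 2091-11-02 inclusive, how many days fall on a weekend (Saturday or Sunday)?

2090-09-23 is a Saturday.
The range spans 406 days (inclusive of both endpoints).
406 = 7 × 58, so the span is exactly 58 full weeks.
Each full week contributes 2 weekend days (Sat, Sun): 58 × 2 = 116.
Total: 116.

116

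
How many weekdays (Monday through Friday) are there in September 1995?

21

1 September 1995 is a Friday.
From 1 September 1995 to 30 September 1995 is 30 days inclusive.
30 = 7 × 4 + 2, so there are 4 full weeks plus 2 extra days.
Each full week contributes 5 weekdays (Mon–Fri): 4 × 5 = 20.
The 2 extra days are Friday, Saturday — 1 of them qualifies.
Total: 20 + 1 = 21.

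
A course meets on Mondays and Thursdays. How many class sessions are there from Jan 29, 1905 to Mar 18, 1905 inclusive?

14

Jan 29, 1905 is a Sunday.
That's 49 days from start to end, counting both.
49 = 7 × 7, so the span is exactly 7 full weeks.
Each full week contributes 2 days from the set (Mon, Thu): 7 × 2 = 14.
Total: 14.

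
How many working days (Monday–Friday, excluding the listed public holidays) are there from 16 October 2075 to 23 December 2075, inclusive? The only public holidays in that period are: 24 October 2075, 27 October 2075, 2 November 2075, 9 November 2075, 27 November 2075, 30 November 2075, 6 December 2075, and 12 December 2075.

45 working days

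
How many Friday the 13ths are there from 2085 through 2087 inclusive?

5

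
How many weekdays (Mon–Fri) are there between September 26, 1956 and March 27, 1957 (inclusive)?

September 26, 1956 is a Wednesday.
That's 183 days from start to end, counting both.
183 = 7 × 26 + 1, so there are 26 full weeks plus 1 extra day.
Each full week contributes 5 weekdays (Mon–Fri): 26 × 5 = 130.
The 1 extra day is Wednesday — 1 of them qualifies.
Total: 130 + 1 = 131.

131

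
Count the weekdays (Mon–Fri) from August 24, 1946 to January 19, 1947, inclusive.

August 24, 1946 is a Saturday.
From August 24, 1946 to January 19, 1947 is 149 days inclusive.
149 = 7 × 21 + 2, so there are 21 full weeks plus 2 extra days.
Each full week contributes 5 weekdays (Mon–Fri): 21 × 5 = 105.
The 2 extra days are Sat, Sun — none qualify.
Total: 105 + 0 = 105.

105 weekdays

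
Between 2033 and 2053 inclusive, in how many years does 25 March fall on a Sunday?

Day of week of March 25 in each year:
2033: Fri, 2034: Sat, 2035: Sun ✓, 2036: Tue, 2037: Wed, 2038: Thu, 2039: Fri, 2040: Sun ✓, 2041: Mon, 2042: Tue, 2043: Wed, 2044: Fri, 2045: Sat, 2046: Sun ✓, 2047: Mon, 2048: Wed, 2049: Thu, 2050: Fri, 2051: Sat, 2052: Mon, 2053: Tue
Sundays: 2035, 2040, 2046.

3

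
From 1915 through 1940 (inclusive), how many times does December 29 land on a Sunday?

4

Day of week of December 29 in each year:
1915: Wed, 1916: Fri, 1917: Sat, 1918: Sun ✓, 1919: Mon, 1920: Wed, 1921: Thu, 1922: Fri, 1923: Sat, 1924: Mon, 1925: Tue, 1926: Wed, 1927: Thu, 1928: Sat, 1929: Sun ✓, 1930: Mon, 1931: Tue, 1932: Thu, 1933: Fri, 1934: Sat, 1935: Sun ✓, 1936: Tue, 1937: Wed, 1938: Thu, 1939: Fri, 1940: Sun ✓
Sundays: 1918, 1929, 1935, 1940.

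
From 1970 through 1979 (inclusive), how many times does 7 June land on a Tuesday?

Day of week of June 7 in each year:
1970: Sun, 1971: Mon, 1972: Wed, 1973: Thu, 1974: Fri, 1975: Sat, 1976: Mon, 1977: Tue ✓, 1978: Wed, 1979: Thu
Tuesdays: 1977.

1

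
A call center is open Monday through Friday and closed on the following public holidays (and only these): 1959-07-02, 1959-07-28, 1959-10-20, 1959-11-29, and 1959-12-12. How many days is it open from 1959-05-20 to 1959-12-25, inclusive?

155 working days

1959-05-20 is a Wednesday.
That's 220 days from start to end, counting both.
220 = 7 × 31 + 3, so there are 31 full weeks plus 3 extra days.
Each full week contributes 5 weekdays (Mon–Fri): 31 × 5 = 155.
The 3 extra days are Wed, Thu, Fri — 3 of them qualify.
Total: 155 + 3 = 158.
Holidays: 1959-07-02 (Thu); 1959-07-28 (Tue); 1959-10-20 (Tue); 1959-11-29 (Sun); 1959-12-12 (Sat).
3 of the 5 holidays fall on weekdays; the rest are weekends and were already excluded.
Business days: 158 − 3 = 155.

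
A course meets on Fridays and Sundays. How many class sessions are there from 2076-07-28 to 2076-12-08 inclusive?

2076-07-28 is a Tuesday.
From 2076-07-28 to 2076-12-08 is 134 days inclusive.
134 = 7 × 19 + 1, so there are 19 full weeks plus 1 extra day.
Each full week contributes 2 days from the set (Fri, Sun): 19 × 2 = 38.
The 1 extra day is Tue — none qualify.
Total: 38 + 0 = 38.

38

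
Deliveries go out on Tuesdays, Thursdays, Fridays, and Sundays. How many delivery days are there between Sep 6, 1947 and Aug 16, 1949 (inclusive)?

Sep 6, 1947 is a Saturday.
From Sep 6, 1947 to Aug 16, 1949 is 711 days inclusive.
711 = 7 × 101 + 4, so there are 101 full weeks plus 4 extra days.
Each full week contributes 4 days from the set (Tue, Thu, Fri, Sun): 101 × 4 = 404.
The 4 extra days are Sat, Sun, Mon, Tue — 2 of them qualify.
Total: 404 + 2 = 406.

406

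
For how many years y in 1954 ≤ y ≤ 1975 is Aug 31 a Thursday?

Day of week of August 31 in each year:
1954: Tue, 1955: Wed, 1956: Fri, 1957: Sat, 1958: Sun, 1959: Mon, 1960: Wed, 1961: Thu ✓, 1962: Fri, 1963: Sat, 1964: Mon, 1965: Tue, 1966: Wed, 1967: Thu ✓, 1968: Sat, 1969: Sun, 1970: Mon, 1971: Tue, 1972: Thu ✓, 1973: Fri, 1974: Sat, 1975: Sun
Thursdays: 1961, 1967, 1972.

3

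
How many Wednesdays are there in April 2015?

5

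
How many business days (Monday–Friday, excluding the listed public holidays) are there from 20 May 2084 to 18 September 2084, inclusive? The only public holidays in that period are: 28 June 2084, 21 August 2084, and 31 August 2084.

83

20 May 2084 is a Saturday.
That's 122 days from start to end, counting both.
122 = 7 × 17 + 3, so there are 17 full weeks plus 3 extra days.
Each full week contributes 5 weekdays (Mon–Fri): 17 × 5 = 85.
The 3 extra days are Sat, Sun, Mon — 1 of them qualifies.
Total: 85 + 1 = 86.
Holidays: 28 June 2084 (Wed); 21 August 2084 (Mon); 31 August 2084 (Thu).
All 3 holidays fall on weekdays, so subtract 3.
Business days: 86 − 3 = 83.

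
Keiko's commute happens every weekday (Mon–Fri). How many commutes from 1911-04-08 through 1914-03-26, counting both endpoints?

774 weekdays

1911-04-08 is a Saturday.
That's 1084 days from start to end, counting both.
1084 = 7 × 154 + 6, so there are 154 full weeks plus 6 extra days.
Each full week contributes 5 weekdays (Mon–Fri): 154 × 5 = 770.
The 6 extra days are Sat, Sun, Mon, Tue, Wed, Thu — 4 of them qualify.
Total: 770 + 4 = 774.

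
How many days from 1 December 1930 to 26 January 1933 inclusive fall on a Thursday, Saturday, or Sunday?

1 December 1930 is a Monday.
The range spans 788 days (inclusive of both endpoints).
788 = 7 × 112 + 4, so there are 112 full weeks plus 4 extra days.
Each full week contributes 3 days from the set (Thu, Sat, Sun): 112 × 3 = 336.
The 4 extra days are Mon, Tue, Wed, Thu — 1 of them qualifies.
Total: 336 + 1 = 337.

337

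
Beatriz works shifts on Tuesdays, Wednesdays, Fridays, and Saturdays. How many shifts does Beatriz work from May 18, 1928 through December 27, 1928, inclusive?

128

May 18, 1928 is a Friday.
That's 224 days from start to end, counting both.
224 = 7 × 32, so the span is exactly 32 full weeks.
Each full week contributes 4 days from the set (Tue, Wed, Fri, Sat): 32 × 4 = 128.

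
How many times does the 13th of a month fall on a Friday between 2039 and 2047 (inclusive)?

17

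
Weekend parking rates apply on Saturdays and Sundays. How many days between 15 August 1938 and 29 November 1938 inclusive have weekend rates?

15 August 1938 is a Monday.
The range spans 107 days (inclusive of both endpoints).
107 = 7 × 15 + 2, so there are 15 full weeks plus 2 extra days.
Each full week contributes 2 weekend days (Sat, Sun): 15 × 2 = 30.
The 2 extra days are Monday, Tuesday — none qualify.
Total: 30 + 0 = 30.

30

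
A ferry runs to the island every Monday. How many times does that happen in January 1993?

4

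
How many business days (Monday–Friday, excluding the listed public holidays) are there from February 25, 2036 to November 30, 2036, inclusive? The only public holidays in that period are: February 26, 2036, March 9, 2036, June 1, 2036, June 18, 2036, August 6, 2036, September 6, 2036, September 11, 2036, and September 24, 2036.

February 25, 2036 is a Monday.
That's 280 days from start to end, counting both.
280 = 7 × 40, so the span is exactly 40 full weeks.
Each full week contributes 5 weekdays (Mon–Fri): 40 × 5 = 200.
Total: 200.
Holidays: February 26, 2036 (Tue); March 9, 2036 (Sun); June 1, 2036 (Sun); June 18, 2036 (Wed); August 6, 2036 (Wed); September 6, 2036 (Sat); September 11, 2036 (Thu); September 24, 2036 (Wed).
5 of the 8 holidays fall on weekdays; the rest are weekends and were already excluded.
Business days: 200 − 5 = 195.

195 business days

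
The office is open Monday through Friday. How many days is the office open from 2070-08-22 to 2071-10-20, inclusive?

303

2070-08-22 is a Friday.
That's 425 days from start to end, counting both.
425 = 7 × 60 + 5, so there are 60 full weeks plus 5 extra days.
Each full week contributes 5 weekdays (Mon–Fri): 60 × 5 = 300.
The 5 extra days are Friday, Saturday, Sunday, Monday, Tuesday — 3 of them qualify.
Total: 300 + 3 = 303.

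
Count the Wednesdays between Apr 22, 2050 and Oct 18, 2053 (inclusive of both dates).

182

Apr 22, 2050 is a Friday.
The range spans 1276 days (inclusive of both endpoints).
1276 = 7 × 182 + 2, so there are 182 full weeks plus 2 extra days.
Each full week contributes one Wednesday: 182 so far.
The 2 extra days are Friday, Saturday — none qualify.
Total: 182 + 0 = 182.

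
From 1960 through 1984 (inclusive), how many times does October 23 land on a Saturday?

4

Day of week of October 23 in each year:
1960: Sun, 1961: Mon, 1962: Tue, 1963: Wed, 1964: Fri, 1965: Sat ✓, 1966: Sun, 1967: Mon, 1968: Wed, 1969: Thu, 1970: Fri, 1971: Sat ✓, 1972: Mon, 1973: Tue, 1974: Wed, 1975: Thu, 1976: Sat ✓, 1977: Sun, 1978: Mon, 1979: Tue, 1980: Thu, 1981: Fri, 1982: Sat ✓, 1983: Sun, 1984: Tue
Saturdays: 1965, 1971, 1976, 1982.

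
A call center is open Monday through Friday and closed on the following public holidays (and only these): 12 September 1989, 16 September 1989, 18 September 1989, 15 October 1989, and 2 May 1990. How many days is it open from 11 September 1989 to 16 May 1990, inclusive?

11 September 1989 is a Monday.
From 11 September 1989 to 16 May 1990 is 248 days inclusive.
248 = 7 × 35 + 3, so there are 35 full weeks plus 3 extra days.
Each full week contributes 5 weekdays (Mon–Fri): 35 × 5 = 175.
The 3 extra days are Mon, Tue, Wed — 3 of them qualify.
Total: 175 + 3 = 178.
Holidays: 12 September 1989 (Tue); 16 September 1989 (Sat); 18 September 1989 (Mon); 15 October 1989 (Sun); 2 May 1990 (Wed).
3 of the 5 holidays fall on weekdays; the rest are weekends and were already excluded.
Business days: 178 − 3 = 175.

175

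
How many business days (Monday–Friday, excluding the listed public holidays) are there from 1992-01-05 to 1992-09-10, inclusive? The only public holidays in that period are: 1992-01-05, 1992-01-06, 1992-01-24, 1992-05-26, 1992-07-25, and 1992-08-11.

1992-01-05 is a Sunday.
That's 250 days from start to end, counting both.
250 = 7 × 35 + 5, so there are 35 full weeks plus 5 extra days.
Each full week contributes 5 weekdays (Mon–Fri): 35 × 5 = 175.
The 5 extra days are Sunday, Monday, Tuesday, Wednesday, Thursday — 4 of them qualify.
Total: 175 + 4 = 179.
Holidays: 1992-01-05 (Sun); 1992-01-06 (Mon); 1992-01-24 (Fri); 1992-05-26 (Tue); 1992-07-25 (Sat); 1992-08-11 (Tue).
4 of the 6 holidays fall on weekdays; the rest are weekends and were already excluded.
Business days: 179 − 4 = 175.

175 business days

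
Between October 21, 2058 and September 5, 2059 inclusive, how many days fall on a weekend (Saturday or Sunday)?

90

October 21, 2058 is a Monday.
The range spans 320 days (inclusive of both endpoints).
320 = 7 × 45 + 5, so there are 45 full weeks plus 5 extra days.
Each full week contributes 2 weekend days (Sat, Sun): 45 × 2 = 90.
The 5 extra days are Monday, Tuesday, Wednesday, Thursday, Friday — none qualify.
Total: 90 + 0 = 90.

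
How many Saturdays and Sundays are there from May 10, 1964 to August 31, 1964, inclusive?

33

May 10, 1964 is a Sunday.
The range spans 114 days (inclusive of both endpoints).
114 = 7 × 16 + 2, so there are 16 full weeks plus 2 extra days.
Each full week contributes 2 weekend days (Sat, Sun): 16 × 2 = 32.
The 2 extra days are Sun, Mon — 1 of them qualifies.
Total: 32 + 1 = 33.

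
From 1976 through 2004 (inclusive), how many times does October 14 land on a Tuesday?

4

Day of week of October 14 in each year:
1976: Thu, 1977: Fri, 1978: Sat, 1979: Sun, 1980: Tue ✓, 1981: Wed, 1982: Thu, 1983: Fri, 1984: Sun, 1985: Mon, 1986: Tue ✓, 1987: Wed, 1988: Fri, 1989: Sat, 1990: Sun, 1991: Mon, 1992: Wed, 1993: Thu, 1994: Fri, 1995: Sat, 1996: Mon, 1997: Tue ✓, 1998: Wed, 1999: Thu, 2000: Sat, 2001: Sun, 2002: Mon, 2003: Tue ✓, 2004: Thu
Tuesdays: 1980, 1986, 1997, 2003.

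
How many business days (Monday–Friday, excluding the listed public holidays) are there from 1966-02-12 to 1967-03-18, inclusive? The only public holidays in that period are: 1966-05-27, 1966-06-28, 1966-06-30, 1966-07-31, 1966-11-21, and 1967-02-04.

1966-02-12 is a Saturday.
That's 400 days from start to end, counting both.
400 = 7 × 57 + 1, so there are 57 full weeks plus 1 extra day.
Each full week contributes 5 weekdays (Mon–Fri): 57 × 5 = 285.
The 1 extra day is Saturday — none qualify.
Total: 285 + 0 = 285.
Holidays: 1966-05-27 (Fri); 1966-06-28 (Tue); 1966-06-30 (Thu); 1966-07-31 (Sun); 1966-11-21 (Mon); 1967-02-04 (Sat).
4 of the 6 holidays fall on weekdays; the rest are weekends and were already excluded.
Business days: 285 − 4 = 281.

281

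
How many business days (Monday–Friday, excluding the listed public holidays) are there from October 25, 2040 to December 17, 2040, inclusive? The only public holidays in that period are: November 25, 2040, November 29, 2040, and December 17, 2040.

October 25, 2040 is a Thursday.
That's 54 days from start to end, counting both.
54 = 7 × 7 + 5, so there are 7 full weeks plus 5 extra days.
Each full week contributes 5 weekdays (Mon–Fri): 7 × 5 = 35.
The 5 extra days are Thursday, Friday, Saturday, Sunday, Monday — 3 of them qualify.
Total: 35 + 3 = 38.
Holidays: November 25, 2040 (Sun); November 29, 2040 (Thu); December 17, 2040 (Mon).
2 of the 3 holidays fall on weekdays; the rest are weekends and were already excluded.
Business days: 38 − 2 = 36.

36 business days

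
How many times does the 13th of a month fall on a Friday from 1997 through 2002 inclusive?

10

Friday-the-13ths by year:
1997: Jun
1998: Feb, Mar, Nov
1999: Aug
2000: Oct
2001: Apr, Jul
2002: Sep, Dec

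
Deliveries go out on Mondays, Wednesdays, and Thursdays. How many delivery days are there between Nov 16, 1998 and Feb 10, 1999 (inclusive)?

38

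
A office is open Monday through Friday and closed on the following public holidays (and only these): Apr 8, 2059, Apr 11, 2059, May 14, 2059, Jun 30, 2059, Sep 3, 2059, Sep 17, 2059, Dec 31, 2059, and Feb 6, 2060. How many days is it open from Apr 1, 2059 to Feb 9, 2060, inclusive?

Apr 1, 2059 is a Tuesday.
That's 315 days from start to end, counting both.
315 = 7 × 45, so the span is exactly 45 full weeks.
Each full week contributes 5 weekdays (Mon–Fri): 45 × 5 = 225.
Holidays: Apr 8, 2059 (Tue); Apr 11, 2059 (Fri); May 14, 2059 (Wed); Jun 30, 2059 (Mon); Sep 3, 2059 (Wed); Sep 17, 2059 (Wed); Dec 31, 2059 (Wed); Feb 6, 2060 (Fri).
All 8 holidays fall on weekdays, so subtract 8.
Business days: 225 − 8 = 217.

217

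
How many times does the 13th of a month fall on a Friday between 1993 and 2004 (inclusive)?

Friday-the-13ths by year:
1993: Aug
1994: May
1995: Jan, Oct
1996: Sep, Dec
1997: Jun
1998: Feb, Mar, Nov
1999: Aug
2000: Oct
2001: Apr, Jul
2002: Sep, Dec
2003: Jun
2004: Feb, Aug

19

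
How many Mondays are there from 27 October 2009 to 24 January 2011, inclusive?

27 October 2009 is a Tuesday.
From 27 October 2009 to 24 January 2011 is 455 days inclusive.
455 = 7 × 65, so the span is exactly 65 full weeks.
Each full week contributes one Monday: 65 so far.

65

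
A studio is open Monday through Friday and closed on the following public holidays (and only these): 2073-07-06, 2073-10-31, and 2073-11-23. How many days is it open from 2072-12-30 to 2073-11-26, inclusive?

2072-12-30 is a Friday.
That's 332 days from start to end, counting both.
332 = 7 × 47 + 3, so there are 47 full weeks plus 3 extra days.
Each full week contributes 5 weekdays (Mon–Fri): 47 × 5 = 235.
The 3 extra days are Friday, Saturday, Sunday — 1 of them qualifies.
Total: 235 + 1 = 236.
Holidays: 2073-07-06 (Thu); 2073-10-31 (Tue); 2073-11-23 (Thu).
All 3 holidays fall on weekdays, so subtract 3.
Business days: 236 − 3 = 233.

233 business days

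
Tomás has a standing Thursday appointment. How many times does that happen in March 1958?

4

1958-03-01 is a Saturday.
The range spans 31 days (inclusive of both endpoints).
31 = 7 × 4 + 3, so there are 4 full weeks plus 3 extra days.
Each full week contributes one Thursday: 4 so far.
The 3 extra days are Saturday, Sunday, Monday — none qualify.
Total: 4 + 0 = 4.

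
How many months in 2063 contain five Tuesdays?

4

A month has five Tuesdays exactly when Tuesday falls within its first (length − 28) days.
Jan: 31 days, starts Mon → 5 of Mon, Tue, Wed ✓
Feb: 28 days, starts Thu → 5 of (none)
Mar: 31 days, starts Thu → 5 of Thu, Fri, Sat
Apr: 30 days, starts Sun → 5 of Sun, Mon
May: 31 days, starts Tue → 5 of Tue, Wed, Thu ✓
Jun: 30 days, starts Fri → 5 of Fri, Sat
Jul: 31 days, starts Sun → 5 of Sun, Mon, Tue ✓
Aug: 31 days, starts Wed → 5 of Wed, Thu, Fri
Sep: 30 days, starts Sat → 5 of Sat, Sun
Oct: 31 days, starts Mon → 5 of Mon, Tue, Wed ✓
Nov: 30 days, starts Thu → 5 of Thu, Fri
Dec: 31 days, starts Sat → 5 of Sat, Sun, Mon
Months with five Tuesdays: Jan, May, Jul, Oct.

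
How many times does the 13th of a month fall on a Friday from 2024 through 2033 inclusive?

16

Friday-the-13ths by year:
2024: Sep, Dec
2025: Jun
2026: Feb, Mar, Nov
2027: Aug
2028: Oct
2029: Apr, Jul
2030: Sep, Dec
2031: Jun
2032: Feb, Aug
2033: May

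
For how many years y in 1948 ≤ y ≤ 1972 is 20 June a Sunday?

4

Day of week of June 20 in each year:
1948: Sun ✓, 1949: Mon, 1950: Tue, 1951: Wed, 1952: Fri, 1953: Sat, 1954: Sun ✓, 1955: Mon, 1956: Wed, 1957: Thu, 1958: Fri, 1959: Sat, 1960: Mon, 1961: Tue, 1962: Wed, 1963: Thu, 1964: Sat, 1965: Sun ✓, 1966: Mon, 1967: Tue, 1968: Thu, 1969: Fri, 1970: Sat, 1971: Sun ✓, 1972: Tue
Sundays: 1948, 1954, 1965, 1971.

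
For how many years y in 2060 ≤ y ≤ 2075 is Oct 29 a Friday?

Day of week of October 29 in each year:
2060: Fri ✓, 2061: Sat, 2062: Sun, 2063: Mon, 2064: Wed, 2065: Thu, 2066: Fri ✓, 2067: Sat, 2068: Mon, 2069: Tue, 2070: Wed, 2071: Thu, 2072: Sat, 2073: Sun, 2074: Mon, 2075: Tue
Fridays: 2060, 2066.

2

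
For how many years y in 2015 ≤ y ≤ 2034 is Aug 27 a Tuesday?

Day of week of August 27 in each year:
2015: Thu, 2016: Sat, 2017: Sun, 2018: Mon, 2019: Tue ✓, 2020: Thu, 2021: Fri, 2022: Sat, 2023: Sun, 2024: Tue ✓, 2025: Wed, 2026: Thu, 2027: Fri, 2028: Sun, 2029: Mon, 2030: Tue ✓, 2031: Wed, 2032: Fri, 2033: Sat, 2034: Sun
Tuesdays: 2019, 2024, 2030.

3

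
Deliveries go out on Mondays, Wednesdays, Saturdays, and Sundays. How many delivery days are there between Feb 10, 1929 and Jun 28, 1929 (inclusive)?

Feb 10, 1929 is a Sunday.
From Feb 10, 1929 to Jun 28, 1929 is 139 days inclusive.
139 = 7 × 19 + 6, so there are 19 full weeks plus 6 extra days.
Each full week contributes 4 days from the set (Mon, Wed, Sat, Sun): 19 × 4 = 76.
The 6 extra days are Sun, Mon, Tue, Wed, Thu, Fri — 3 of them qualify.
Total: 76 + 3 = 79.

79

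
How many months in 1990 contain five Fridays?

4

A month has five Fridays exactly when Friday falls within its first (length − 28) days.
Jan: 31 days, starts Mon → 5 of Mon, Tue, Wed
Feb: 28 days, starts Thu → 5 of (none)
Mar: 31 days, starts Thu → 5 of Thu, Fri, Sat ✓
Apr: 30 days, starts Sun → 5 of Sun, Mon
May: 31 days, starts Tue → 5 of Tue, Wed, Thu
Jun: 30 days, starts Fri → 5 of Fri, Sat ✓
Jul: 31 days, starts Sun → 5 of Sun, Mon, Tue
Aug: 31 days, starts Wed → 5 of Wed, Thu, Fri ✓
Sep: 30 days, starts Sat → 5 of Sat, Sun
Oct: 31 days, starts Mon → 5 of Mon, Tue, Wed
Nov: 30 days, starts Thu → 5 of Thu, Fri ✓
Dec: 31 days, starts Sat → 5 of Sat, Sun, Mon
Months with five Fridays: Mar, Jun, Aug, Nov.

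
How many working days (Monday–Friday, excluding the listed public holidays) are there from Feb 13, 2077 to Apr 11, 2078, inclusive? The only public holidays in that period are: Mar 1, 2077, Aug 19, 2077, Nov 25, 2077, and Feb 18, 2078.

297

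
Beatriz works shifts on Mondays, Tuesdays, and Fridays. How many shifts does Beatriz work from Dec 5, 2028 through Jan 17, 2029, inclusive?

19

Dec 5, 2028 is a Tuesday.
That's 44 days from start to end, counting both.
44 = 7 × 6 + 2, so there are 6 full weeks plus 2 extra days.
Each full week contributes 3 days from the set (Mon, Tue, Fri): 6 × 3 = 18.
The 2 extra days are Tue, Wed — 1 of them qualifies.
Total: 18 + 1 = 19.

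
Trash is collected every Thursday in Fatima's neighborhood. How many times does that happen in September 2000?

4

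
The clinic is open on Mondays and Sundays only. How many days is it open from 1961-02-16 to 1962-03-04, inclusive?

109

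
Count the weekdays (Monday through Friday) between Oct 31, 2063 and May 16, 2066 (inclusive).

663 weekdays

Oct 31, 2063 is a Wednesday.
The range spans 929 days (inclusive of both endpoints).
929 = 7 × 132 + 5, so there are 132 full weeks plus 5 extra days.
Each full week contributes 5 weekdays (Mon–Fri): 132 × 5 = 660.
The 5 extra days are Wednesday, Thursday, Friday, Saturday, Sunday — 3 of them qualify.
Total: 660 + 3 = 663.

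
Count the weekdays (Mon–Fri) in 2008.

262 weekdays

1 January 2008 is a Tuesday.
The range spans 366 days (inclusive of both endpoints).
366 = 7 × 52 + 2, so there are 52 full weeks plus 2 extra days.
Each full week contributes 5 weekdays (Mon–Fri): 52 × 5 = 260.
The 2 extra days are Tue, Wed — 2 of them qualify.
Total: 260 + 2 = 262.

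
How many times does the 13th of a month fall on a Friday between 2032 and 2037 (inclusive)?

Friday-the-13ths by year:
2032: Feb, Aug
2033: May
2034: Jan, Oct
2035: Apr, Jul
2036: Jun
2037: Feb, Mar, Nov

11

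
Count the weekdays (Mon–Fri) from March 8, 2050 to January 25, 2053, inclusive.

March 8, 2050 is a Tuesday.
From March 8, 2050 to January 25, 2053 is 1055 days inclusive.
1055 = 7 × 150 + 5, so there are 150 full weeks plus 5 extra days.
Each full week contributes 5 weekdays (Mon–Fri): 150 × 5 = 750.
The 5 extra days are Tue, Wed, Thu, Fri, Sat — 4 of them qualify.
Total: 750 + 4 = 754.

754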